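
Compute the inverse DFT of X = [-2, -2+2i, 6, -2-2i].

x[n] = (1/4) Σ(k=0 to 3) X[k] · e^(2πikn/4)

Computing each x[n]:
x[0] = 0
x[1] = -3
x[2] = 2
x[3] = -1

x = [0, -3, 2, -1]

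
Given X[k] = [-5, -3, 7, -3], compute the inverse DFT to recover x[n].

x[n] = (1/4) Σ(k=0 to 3) X[k] · e^(2πikn/4)

Computing each x[n]:
x[0] = -1
x[1] = -3
x[2] = 2
x[3] = -3

x = [-1, -3, 2, -3]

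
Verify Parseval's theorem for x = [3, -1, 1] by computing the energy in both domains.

Time domain:
Σ|x[n]|² = |3|² + |-1|² + |1|² = 11.0000

Frequency domain:
(1/3)Σ|X[k]|² = (1/3)(|3|² + |3.0000+1.7321i|² + |3.0000-1.7321i|²) = (1/3)·33.0000 = 11.0000

Both sides agree, confirming Parseval's theorem.

Σ|x[n]|² = (1/N)Σ|X[k]|² = 11.0000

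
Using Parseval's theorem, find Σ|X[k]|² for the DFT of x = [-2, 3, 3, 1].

Parseval: Σ|x[n]|² = (1/N)Σ|X[k]|², so Σ|X[k]|² = N·Σ|x[n]|² = 4·23.0000

Σ|X[k]|² = N·Σ|x[n]|² = 4·23.0000 = 92.0000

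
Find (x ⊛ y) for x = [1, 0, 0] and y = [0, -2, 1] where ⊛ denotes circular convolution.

(x ⊛ y)[n] = Σ(m=0 to 2) x[m] · y[(n-m) mod 3]

Computing each output sample:
(x ⊛ y)[0] = 0
(x ⊛ y)[1] = -2
(x ⊛ y)[2] = 1

x ⊛ y = [0, -2, 1]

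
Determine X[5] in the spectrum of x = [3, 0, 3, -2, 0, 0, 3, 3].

X[5] = Σ(n=0 to 7) x[n] · ω_8^(5n) where ω_8 = e^(-2πi/8)
= (3)·ω_8^0 + (0)·ω_8^5 + (3)·ω_8^10 + (-2)·ω_8^15 + (0)·ω_8^20 + (0)·ω_8^25 + (3)·ω_8^30 + (3)·ω_8^35

X[5] = -0.5355-3.5355i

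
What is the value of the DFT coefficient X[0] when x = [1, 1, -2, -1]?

X[0] = Σ(n=0 to 3) x[n] · ω_4^0 = Σ x[n]
= (1) + (1) + (-2) + (-1)

X[0] = -1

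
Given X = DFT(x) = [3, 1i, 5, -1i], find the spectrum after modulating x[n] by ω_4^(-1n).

Modulation property: DFT(ω_4^(-1n)·x[n]) = X[(k-1) mod 4], so circularly shift X by 1 positions.

X[k-1] = [-1i, 3, 1i, 5]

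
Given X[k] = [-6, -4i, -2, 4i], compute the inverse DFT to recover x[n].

x[n] = (1/4) Σ(k=0 to 3) X[k] · e^(2πikn/4)

Computing each x[n]:
x[0] = -2
x[1] = 1
x[2] = -2
x[3] = -3

x = [-2, 1, -2, -3]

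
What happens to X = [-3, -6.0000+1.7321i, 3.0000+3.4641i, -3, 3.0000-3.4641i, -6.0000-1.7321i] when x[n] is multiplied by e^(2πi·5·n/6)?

Modulation property: DFT(ω_6^(-5n)·x[n]) = X[(k-5) mod 6], so circularly shift X by 5 positions.

X[k-5] = [-6.0000+1.7321i, 3.0000+3.4641i, -3, 3.0000-3.4641i, -6.0000-1.7321i, -3]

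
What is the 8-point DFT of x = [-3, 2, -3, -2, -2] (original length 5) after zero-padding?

Original 5-point DFT: [-8, 1.0451-3.2164i, -4.5451-3.3022i, -4.5451+3.3022i, 1.0451+3.2164i]
Zero-padded 8-point DFT provides frequency interpolation.

DFT_8([x, 0, ...]) = [-8, 1.8284+3.0000i, -2-4i, -3.8284-3.0000i, -8, -3.8284+3.0000i, -2+4i, 1.8284-3.0000i]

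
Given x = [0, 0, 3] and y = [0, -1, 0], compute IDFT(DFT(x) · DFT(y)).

(x ⊛ y)[n] = Σ(m=0 to 2) x[m] · y[(n-m) mod 3]

Computing each output sample:
(x ⊛ y)[0] = -3
(x ⊛ y)[1] = 0
(x ⊛ y)[2] = 0

x ⊛ y = [-3, 0, 0]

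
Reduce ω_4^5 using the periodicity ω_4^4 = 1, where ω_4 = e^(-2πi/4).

Since ω_4^4 = 1, powers reduce modulo 4.
5 mod 4 = 1
So ω_4^5 = ω_4^1 = e^(-2πi·1/4)

ω_4^5 = ω_4^1 = -1i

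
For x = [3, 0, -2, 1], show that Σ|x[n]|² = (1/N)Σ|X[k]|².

Time domain:
Σ|x[n]|² = |3|² + |0|² + |-2|² + |1|² = 14.0000

Frequency domain:
(1/4)Σ|X[k]|² = (1/4)(|2|² + |5+1i|² + |0|² + |5-1i|²) = (1/4)·56.0000 = 14.0000

Both sides agree, confirming Parseval's theorem.

Σ|x[n]|² = (1/N)Σ|X[k]|² = 14.0000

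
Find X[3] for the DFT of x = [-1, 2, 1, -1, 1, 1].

X[3] = Σ(n=0 to 5) x[n] · ω_6^(3n) where ω_6 = e^(-2πi/6)
= (-1)·ω_6^0 + (2)·ω_6^3 + (1)·ω_6^6 + (-1)·ω_6^9 + (1)·ω_6^12 + (1)·ω_6^15

X[3] = -1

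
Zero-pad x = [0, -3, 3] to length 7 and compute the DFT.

Original 3-point DFT: [0, 5.1962i, -5.1962i]
Zero-padded 7-point DFT provides frequency interpolation.

DFT_7([x, 0, ...]) = [0, -2.5380-0.5793i, -2.0353+4.2264i, 4.5734+3.6471i, 4.5734-3.6471i, -2.0353-4.2264i, -2.5380+0.5793i]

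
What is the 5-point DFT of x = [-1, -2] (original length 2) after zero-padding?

Original 2-point DFT: [-3, 1]
Zero-padded 5-point DFT provides frequency interpolation.

DFT_5([x, 0, ...]) = [-3, -1.6180+1.9021i, 0.6180+1.1756i, 0.6180-1.1756i, -1.6180-1.9021i]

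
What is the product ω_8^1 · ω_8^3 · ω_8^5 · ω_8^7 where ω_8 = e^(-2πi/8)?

The primitive 8th roots of unity are ω_8^k for k coprime to 8: k ∈ {1, 3, 5, 7}
Their product equals the constant term of the cyclotomic polynomial Φ_8(x) up to sign.
For n ≥ 3, the product of all primitive nth roots of unity is 1. (For n=1 it is 1; for n=2 it is -1.)

1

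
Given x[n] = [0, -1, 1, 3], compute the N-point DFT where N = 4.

X[k] = Σ(n=0 to 3) x[n] · ω_4^(nk)
where ω_4 = e^(-2πi/4)

Computing each X[k]:
X[0] = 3
X[1] = -1+4i
X[2] = -1
X[3] = -1-4i

X = [3, -1+4i, -1, -1-4i]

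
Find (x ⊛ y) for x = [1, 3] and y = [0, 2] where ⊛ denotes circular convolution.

(x ⊛ y)[n] = Σ(m=0 to 1) x[m] · y[(n-m) mod 2]

Computing each output sample:
(x ⊛ y)[0] = 6
(x ⊛ y)[1] = 2

x ⊛ y = [6, 2]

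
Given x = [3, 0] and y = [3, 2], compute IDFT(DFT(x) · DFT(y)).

(x ⊛ y)[n] = Σ(m=0 to 1) x[m] · y[(n-m) mod 2]

Computing each output sample:
(x ⊛ y)[0] = 9
(x ⊛ y)[1] = 6

x ⊛ y = [9, 6]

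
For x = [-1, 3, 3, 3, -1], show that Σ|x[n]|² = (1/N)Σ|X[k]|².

Time domain:
Σ|x[n]|² = |-1|² + |3|² + |3|² + |3|² + |-1|² = 29.0000

Frequency domain:
(1/5)Σ|X[k]|² = (1/5)(|7|² + |-5.2361-3.8042i|² + |-0.7639-2.3511i|² + |-0.7639+2.3511i|² + |-5.2361+3.8042i|²) = (1/5)·145.0000 = 29.0000

Both sides agree, confirming Parseval's theorem.

Σ|x[n]|² = (1/N)Σ|X[k]|² = 29.0000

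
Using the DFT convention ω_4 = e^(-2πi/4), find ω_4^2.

ω_4^2 = e^(-2πi·2/4)
= cos(-2π·2/4) + i·sin(-2π·2/4)
= cos(-4π/4) + i·sin(-4π/4)

ω_4^2 = cos(-4π/4) + i·sin(-4π/4) = -1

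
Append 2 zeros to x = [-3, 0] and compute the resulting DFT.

Original 2-point DFT: [-3, -3]
Zero-padded 4-point DFT provides frequency interpolation.

DFT_4([x, 0, ...]) = [-3, -3, -3, -3]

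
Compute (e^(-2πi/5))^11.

Since ω_5^5 = 1, powers reduce modulo 5.
11 mod 5 = 1
So ω_5^11 = ω_5^1 = e^(-2πi·1/5)

ω_5^11 = ω_5^1 = 0.3090-0.9511i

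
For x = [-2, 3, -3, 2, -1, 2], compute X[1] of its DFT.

X[1] = Σ(n=0 to 5) x[n] · ω_6^(1n) where ω_6 = e^(-2πi/6)
= (-2)·ω_6^0 + (3)·ω_6^1 + (-3)·ω_6^2 + (2)·ω_6^3 + (-1)·ω_6^4 + (2)·ω_6^5

X[1] = 0.5000+0.8660i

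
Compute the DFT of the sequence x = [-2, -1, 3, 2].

X[k] = Σ(n=0 to 3) x[n] · ω_4^(nk)
where ω_4 = e^(-2πi/4)

Computing each X[k]:
X[0] = 2
X[1] = -5+3i
X[2] = 0
X[3] = -5-3i

X = [2, -5+3i, 0, -5-3i]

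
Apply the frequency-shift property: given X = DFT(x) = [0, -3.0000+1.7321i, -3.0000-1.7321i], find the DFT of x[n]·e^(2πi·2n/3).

Modulation property: DFT(ω_3^(-2n)·x[n]) = X[(k-2) mod 3], so circularly shift X by 2 positions.

X[k-2] = [-3.0000+1.7321i, -3.0000-1.7321i, 0]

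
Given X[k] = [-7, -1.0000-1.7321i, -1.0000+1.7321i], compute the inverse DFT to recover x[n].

x[n] = (1/3) Σ(k=0 to 2) X[k] · e^(2πikn/3)

Computing each x[n]:
x[0] = -3
x[1] = -1
x[2] = -3

x = [-3, -1, -3]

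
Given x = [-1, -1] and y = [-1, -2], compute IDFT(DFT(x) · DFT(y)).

(x ⊛ y)[n] = Σ(m=0 to 1) x[m] · y[(n-m) mod 2]

Computing each output sample:
(x ⊛ y)[0] = 3
(x ⊛ y)[1] = 3

x ⊛ y = [3, 3]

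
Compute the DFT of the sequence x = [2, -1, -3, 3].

X[k] = Σ(n=0 to 3) x[n] · ω_4^(nk)
where ω_4 = e^(-2πi/4)

Computing each X[k]:
X[0] = 1
X[1] = 5+4i
X[2] = -3
X[3] = 5-4i

X = [1, 5+4i, -3, 5-4i]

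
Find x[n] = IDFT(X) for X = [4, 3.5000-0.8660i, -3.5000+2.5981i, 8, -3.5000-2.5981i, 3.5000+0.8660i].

x[n] = (1/6) Σ(k=0 to 5) X[k] · e^(2πikn/6)

Computing each x[n]:
x[0] = 2
x[1] = 0
x[2] = 3
x[3] = -3
x[4] = 1
x[5] = 1

x = [2, 0, 3, -3, 1, 1]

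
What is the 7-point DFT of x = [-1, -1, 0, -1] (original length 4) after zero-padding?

Original 4-point DFT: [-3, -1, 1, -1]
Zero-padded 7-point DFT provides frequency interpolation.

DFT_7([x, 0, ...]) = [-3, -0.7225+1.2157i, -1.4010+0.1931i, 0.1235+1.4088i, 0.1235-1.4088i, -1.4010-0.1931i, -0.7225-1.2157i]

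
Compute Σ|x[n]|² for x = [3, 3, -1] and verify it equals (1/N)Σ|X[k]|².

Time domain:
Σ|x[n]|² = |3|² + |3|² + |-1|² = 19.0000

Frequency domain:
(1/3)Σ|X[k]|² = (1/3)(|5|² + |2.0000-3.4641i|² + |2.0000+3.4641i|²) = (1/3)·57.0000 = 19.0000

Both sides agree, confirming Parseval's theorem.

Σ|x[n]|² = (1/N)Σ|X[k]|² = 19.0000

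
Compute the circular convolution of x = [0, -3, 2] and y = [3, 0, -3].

(x ⊛ y)[n] = Σ(m=0 to 2) x[m] · y[(n-m) mod 3]

Computing each output sample:
(x ⊛ y)[0] = 9
(x ⊛ y)[1] = -15
(x ⊛ y)[2] = 6

x ⊛ y = [9, -15, 6]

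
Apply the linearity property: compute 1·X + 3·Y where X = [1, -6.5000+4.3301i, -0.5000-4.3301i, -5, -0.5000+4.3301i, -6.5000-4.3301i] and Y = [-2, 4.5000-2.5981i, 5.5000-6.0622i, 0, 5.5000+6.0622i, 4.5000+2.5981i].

By linearity: DFT(1x + 3y) = 1·DFT(x) + 3·DFT(y)
= 1·[1, -6.5000+4.3301i, -0.5000-4.3301i, -5, -0.5000+4.3301i, -6.5000-4.3301i] + 3·[-2, 4.5000-2.5981i, 5.5000-6.0622i, 0, 5.5000+6.0622i, 4.5000+2.5981i]

Computing element-wise:
Z[0] = 1·(1) + 3·(-2) = -5
Z[1] = 1·(-6.5000+4.3301i) + 3·(4.5000-2.5981i) = 7.0000-3.4642i
Z[2] = 1·(-0.5000-4.3301i) + 3·(5.5000-6.0622i) = 16.0000-22.5167i
Z[3] = 1·(-5) + 3·(0) = -5
Z[4] = 1·(-0.5000+4.3301i) + 3·(5.5000+6.0622i) = 16.0000+22.5167i
Z[5] = 1·(-6.5000-4.3301i) + 3·(4.5000+2.5981i) = 7.0000+3.4642i

DFT(1x + 3y) = 1·X + 3·Y = [-5, 7.0000-3.4642i, 16.0000-22.5167i, -5, 16.0000+22.5167i, 7.0000+3.4642i]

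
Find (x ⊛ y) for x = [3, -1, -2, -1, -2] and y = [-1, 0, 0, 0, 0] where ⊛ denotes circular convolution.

(x ⊛ y)[n] = Σ(m=0 to 4) x[m] · y[(n-m) mod 5]

Computing each output sample:
(x ⊛ y)[0] = -3
(x ⊛ y)[1] = 1
(x ⊛ y)[2] = 2
(x ⊛ y)[3] = 1
(x ⊛ y)[4] = 2

x ⊛ y = [-3, 1, 2, 1, 2]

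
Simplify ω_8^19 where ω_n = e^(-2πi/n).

Since ω_8^8 = 1, powers reduce modulo 8.
19 mod 8 = 3
So ω_8^19 = ω_8^3 = e^(-2πi·3/8)

ω_8^19 = ω_8^3 = -0.7071-0.7071i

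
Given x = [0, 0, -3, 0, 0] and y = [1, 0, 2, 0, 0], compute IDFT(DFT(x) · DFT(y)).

(x ⊛ y)[n] = Σ(m=0 to 4) x[m] · y[(n-m) mod 5]

Computing each output sample:
(x ⊛ y)[0] = 0
(x ⊛ y)[1] = 0
(x ⊛ y)[2] = -3
(x ⊛ y)[3] = 0
(x ⊛ y)[4] = -6

x ⊛ y = [0, 0, -3, 0, -6]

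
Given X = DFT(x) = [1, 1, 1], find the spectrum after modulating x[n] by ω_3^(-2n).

Modulation property: DFT(ω_3^(-2n)·x[n]) = X[(k-2) mod 3], so circularly shift X by 2 positions.

X[k-2] = [1, 1, 1]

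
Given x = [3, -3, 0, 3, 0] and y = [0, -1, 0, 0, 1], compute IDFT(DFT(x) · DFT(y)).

(x ⊛ y)[n] = Σ(m=0 to 4) x[m] · y[(n-m) mod 5]

Computing each output sample:
(x ⊛ y)[0] = -3
(x ⊛ y)[1] = -3
(x ⊛ y)[2] = 6
(x ⊛ y)[3] = 0
(x ⊛ y)[4] = 0

x ⊛ y = [-3, -3, 6, 0, 0]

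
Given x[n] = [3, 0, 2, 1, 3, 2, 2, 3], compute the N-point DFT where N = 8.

X[k] = Σ(n=0 to 7) x[n] · ω_8^(nk)
where ω_8 = e^(-2πi/8)

Computing each X[k]:
X[0] = 16
X[1] = 2.8284i
X[2] = 2+2i
X[3] = 2.8284i
X[4] = 4
X[5] = -2.8284i
X[6] = 2-2i
X[7] = -2.8284i

X = [16, 2.8284i, 2+2i, 2.8284i, 4, -2.8284i, 2-2i, -2.8284i]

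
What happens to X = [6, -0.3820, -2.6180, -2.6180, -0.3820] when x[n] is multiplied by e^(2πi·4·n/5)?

Modulation property: DFT(ω_5^(-4n)·x[n]) = X[(k-4) mod 5], so circularly shift X by 4 positions.

X[k-4] = [-0.3820, -2.6180, -2.6180, -0.3820, 6]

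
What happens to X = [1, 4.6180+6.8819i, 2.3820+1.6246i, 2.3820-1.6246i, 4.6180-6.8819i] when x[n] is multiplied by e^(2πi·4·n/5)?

Modulation property: DFT(ω_5^(-4n)·x[n]) = X[(k-4) mod 5], so circularly shift X by 4 positions.

X[k-4] = [4.6180+6.8819i, 2.3820+1.6246i, 2.3820-1.6246i, 4.6180-6.8819i, 1]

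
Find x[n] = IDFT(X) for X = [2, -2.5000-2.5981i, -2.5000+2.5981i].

x[n] = (1/3) Σ(k=0 to 2) X[k] · e^(2πikn/3)

Computing each x[n]:
x[0] = -1
x[1] = 3
x[2] = 0

x = [-1, 3, 0]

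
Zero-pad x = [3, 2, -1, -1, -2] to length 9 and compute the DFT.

Original 5-point DFT: [1, 4.6180-3.8042i, 2.3820-2.3511i, 2.3820+2.3511i, 4.6180+3.8042i]
Zero-padded 9-point DFT provides frequency interpolation.

DFT_9([x, 0, ...]) = [1, 6.7378+1.2493i, 3.2549-3.7792i, 2.5000-0.8660i, 0.5073-2.4304i, 0.5073+2.4304i, 2.5000+0.8660i, 3.2549+3.7792i, 6.7378-1.2493i]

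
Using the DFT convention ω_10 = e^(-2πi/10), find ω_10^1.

ω_10^1 = e^(-2πi·1/10)
= cos(-2π·1/10) + i·sin(-2π·1/10)
= cos(-2π/10) + i·sin(-2π/10)

ω_10^1 = cos(-2π/10) + i·sin(-2π/10) = 0.8090-0.5878i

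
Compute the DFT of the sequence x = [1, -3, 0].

X[k] = Σ(n=0 to 2) x[n] · ω_3^(nk)
where ω_3 = e^(-2πi/3)

Computing each X[k]:
X[0] = -2
X[1] = 2.5000+2.5981i
X[2] = 2.5000-2.5981i

X = [-2, 2.5000+2.5981i, 2.5000-2.5981i]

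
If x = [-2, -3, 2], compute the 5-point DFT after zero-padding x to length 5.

Original 3-point DFT: [-3, -1.5000+4.3301i, -1.5000-4.3301i]
Zero-padded 5-point DFT provides frequency interpolation.

DFT_5([x, 0, ...]) = [-3, -4.5451+1.6776i, 1.0451+3.6655i, 1.0451-3.6655i, -4.5451-1.6776i]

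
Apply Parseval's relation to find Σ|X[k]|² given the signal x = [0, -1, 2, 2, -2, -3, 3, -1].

Parseval: Σ|x[n]|² = (1/N)Σ|X[k]|², so Σ|X[k]|² = N·Σ|x[n]|² = 8·32.0000

Σ|X[k]|² = N·Σ|x[n]|² = 8·32.0000 = 256.0000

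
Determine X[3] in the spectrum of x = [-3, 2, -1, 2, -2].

X[3] = Σ(n=0 to 4) x[n] · ω_5^(3n) where ω_5 = e^(-2πi/5)
= (-3)·ω_5^0 + (2)·ω_5^3 + (-1)·ω_5^6 + (2)·ω_5^9 + (-2)·ω_5^12

X[3] = -2.6910+5.2043i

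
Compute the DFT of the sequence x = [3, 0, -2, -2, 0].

X[k] = Σ(n=0 to 4) x[n] · ω_5^(nk)
where ω_5 = e^(-2πi/5)

Computing each X[k]:
X[0] = -1
X[1] = 6.2361
X[2] = 1.7639
X[3] = 1.7639
X[4] = 6.2361

X = [-1, 6.2361, 1.7639, 1.7639, 6.2361]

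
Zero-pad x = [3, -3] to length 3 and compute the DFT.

Original 2-point DFT: [0, 6]
Zero-padded 3-point DFT provides frequency interpolation.

DFT_3([x, 0, ...]) = [0, 4.5000+2.5981i, 4.5000-2.5981i]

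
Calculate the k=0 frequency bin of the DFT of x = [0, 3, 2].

X[0] = Σ(n=0 to 2) x[n] · ω_3^0 = Σ x[n]
= (0) + (3) + (2)

X[0] = 5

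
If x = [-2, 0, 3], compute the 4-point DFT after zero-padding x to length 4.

Original 3-point DFT: [1, -3.5000+2.5981i, -3.5000-2.5981i]
Zero-padded 4-point DFT provides frequency interpolation.

DFT_4([x, 0, ...]) = [1, -5, 1, -5]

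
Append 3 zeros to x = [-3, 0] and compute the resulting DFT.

Original 2-point DFT: [-3, -3]
Zero-padded 5-point DFT provides frequency interpolation.

DFT_5([x, 0, ...]) = [-3, -3, -3, -3, -3]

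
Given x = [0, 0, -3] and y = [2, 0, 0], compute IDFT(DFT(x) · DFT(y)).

(x ⊛ y)[n] = Σ(m=0 to 2) x[m] · y[(n-m) mod 3]

Computing each output sample:
(x ⊛ y)[0] = 0
(x ⊛ y)[1] = 0
(x ⊛ y)[2] = -6

x ⊛ y = [0, 0, -6]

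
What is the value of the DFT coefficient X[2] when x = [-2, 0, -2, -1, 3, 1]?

X[2] = Σ(n=0 to 5) x[n] · ω_6^(2n) where ω_6 = e^(-2πi/6)
= (-2)·ω_6^0 + (0)·ω_6^2 + (-2)·ω_6^4 + (-1)·ω_6^6 + (3)·ω_6^8 + (1)·ω_6^10

X[2] = -4.0000-3.4641i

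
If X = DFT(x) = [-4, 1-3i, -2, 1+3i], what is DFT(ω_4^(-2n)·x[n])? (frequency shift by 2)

Modulation property: DFT(ω_4^(-2n)·x[n]) = X[(k-2) mod 4], so circularly shift X by 2 positions.

X[k-2] = [-2, 1+3i, -4, 1-3i]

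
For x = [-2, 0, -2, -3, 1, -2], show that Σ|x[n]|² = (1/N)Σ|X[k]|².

Time domain:
Σ|x[n]|² = |-2|² + |0|² + |-2|² + |-3|² + |1|² + |-2|² = 22.0000

Frequency domain:
(1/6)Σ|X[k]|² = (1/6)(|-8|² + |0.5000+0.8660i|² + |-3.5000-4.3301i|² + |2|² + |-3.5000+4.3301i|² + |0.5000-0.8660i|²) = (1/6)·132.0000 = 22.0000

Both sides agree, confirming Parseval's theorem.

Σ|x[n]|² = (1/N)Σ|X[k]|² = 22.0000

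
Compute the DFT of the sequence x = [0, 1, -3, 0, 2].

X[k] = Σ(n=0 to 4) x[n] · ω_5^(nk)
where ω_5 = e^(-2πi/5)

Computing each X[k]:
X[0] = 0
X[1] = 3.3541+2.7144i
X[2] = -3.3541-2.2654i
X[3] = -3.3541+2.2654i
X[4] = 3.3541-2.7144i

X = [0, 3.3541+2.7144i, -3.3541-2.2654i, -3.3541+2.2654i, 3.3541-2.7144i]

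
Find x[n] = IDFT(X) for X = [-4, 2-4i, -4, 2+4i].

x[n] = (1/4) Σ(k=0 to 3) X[k] · e^(2πikn/4)

Computing each x[n]:
x[0] = -1
x[1] = 2
x[2] = -3
x[3] = -2

x = [-1, 2, -3, -2]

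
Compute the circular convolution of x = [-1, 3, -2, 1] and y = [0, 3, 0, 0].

(x ⊛ y)[n] = Σ(m=0 to 3) x[m] · y[(n-m) mod 4]

Computing each output sample:
(x ⊛ y)[0] = 3
(x ⊛ y)[1] = -3
(x ⊛ y)[2] = 9
(x ⊛ y)[3] = -6

x ⊛ y = [3, -3, 9, -6]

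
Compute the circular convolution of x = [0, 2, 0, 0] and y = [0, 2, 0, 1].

(x ⊛ y)[n] = Σ(m=0 to 3) x[m] · y[(n-m) mod 4]

Computing each output sample:
(x ⊛ y)[0] = 2
(x ⊛ y)[1] = 0
(x ⊛ y)[2] = 4
(x ⊛ y)[3] = 0

x ⊛ y = [2, 0, 4, 0]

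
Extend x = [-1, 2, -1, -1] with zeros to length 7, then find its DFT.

Original 4-point DFT: [-1, -3i, -3, 3i]
Zero-padded 7-point DFT provides frequency interpolation.

DFT_7([x, 0, ...]) = [-1, 1.3705-0.1549i, -1.1676-3.1656i, -3.2029-0.6747i, -3.2029+0.6747i, -1.1676+3.1656i, 1.3705+0.1549i]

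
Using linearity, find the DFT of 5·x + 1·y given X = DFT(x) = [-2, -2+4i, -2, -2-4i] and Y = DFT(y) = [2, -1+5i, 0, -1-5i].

By linearity: DFT(5x + 1y) = 5·DFT(x) + 1·DFT(y)
= 5·[-2, -2+4i, -2, -2-4i] + 1·[2, -1+5i, 0, -1-5i]

Computing element-wise:
Z[0] = 5·(-2) + 1·(2) = -8
Z[1] = 5·(-2+4i) + 1·(-1+5i) = -11+25i
Z[2] = 5·(-2) + 1·(0) = -10
Z[3] = 5·(-2-4i) + 1·(-1-5i) = -11-25i

DFT(5x + 1y) = 5·X + 1·Y = [-8, -11+25i, -10, -11-25i]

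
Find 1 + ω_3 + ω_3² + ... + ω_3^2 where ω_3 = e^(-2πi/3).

Sum of all nth roots of unity equals 0 for n > 1 (geometric series with r ≠ 1).

0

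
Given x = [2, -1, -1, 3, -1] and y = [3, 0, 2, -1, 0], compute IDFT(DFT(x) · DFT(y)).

(x ⊛ y)[n] = Σ(m=0 to 4) x[m] · y[(n-m) mod 5]

Computing each output sample:
(x ⊛ y)[0] = 13
(x ⊛ y)[1] = -8
(x ⊛ y)[2] = 2
(x ⊛ y)[3] = 5
(x ⊛ y)[4] = -4

x ⊛ y = [13, -8, 2, 5, -4]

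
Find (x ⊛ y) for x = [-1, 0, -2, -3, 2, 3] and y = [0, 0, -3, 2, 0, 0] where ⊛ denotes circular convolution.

(x ⊛ y)[n] = Σ(m=0 to 5) x[m] · y[(n-m) mod 6]

Computing each output sample:
(x ⊛ y)[0] = -12
(x ⊛ y)[1] = -5
(x ⊛ y)[2] = 9
(x ⊛ y)[3] = -2
(x ⊛ y)[4] = 6
(x ⊛ y)[5] = 5

x ⊛ y = [-12, -5, 9, -2, 6, 5]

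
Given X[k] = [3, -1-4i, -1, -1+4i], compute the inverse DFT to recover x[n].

x[n] = (1/4) Σ(k=0 to 3) X[k] · e^(2πikn/4)

Computing each x[n]:
x[0] = 0
x[1] = 3
x[2] = 1
x[3] = -1

x = [0, 3, 1, -1]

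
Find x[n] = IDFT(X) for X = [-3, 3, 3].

x[n] = (1/3) Σ(k=0 to 2) X[k] · e^(2πikn/3)

Computing each x[n]:
x[0] = 1
x[1] = -2
x[2] = -2

x = [1, -2, -2]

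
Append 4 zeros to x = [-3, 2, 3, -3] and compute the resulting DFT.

Original 4-point DFT: [-1, -6-5i, 1, -6+5i]
Zero-padded 8-point DFT provides frequency interpolation.

DFT_8([x, 0, ...]) = [-1, 0.5355-2.2929i, -6-5i, -6.5355+3.7071i, 1, -6.5355-3.7071i, -6+5i, 0.5355+2.2929i]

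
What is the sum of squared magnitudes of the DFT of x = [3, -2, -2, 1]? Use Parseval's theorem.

Parseval: Σ|x[n]|² = (1/N)Σ|X[k]|², so Σ|X[k]|² = N·Σ|x[n]|² = 4·18.0000

Σ|X[k]|² = N·Σ|x[n]|² = 4·18.0000 = 72.0000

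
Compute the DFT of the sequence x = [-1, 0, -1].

X[k] = Σ(n=0 to 2) x[n] · ω_3^(nk)
where ω_3 = e^(-2πi/3)

Computing each X[k]:
X[0] = -2
X[1] = -0.5000-0.8660i
X[2] = -0.5000+0.8660i

X = [-2, -0.5000-0.8660i, -0.5000+0.8660i]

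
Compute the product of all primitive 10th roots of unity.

The primitive 10th roots of unity are ω_10^k for k coprime to 10: k ∈ {1, 3, 7, 9}
Their product equals the constant term of the cyclotomic polynomial Φ_10(x) up to sign.
For n ≥ 3, the product of all primitive nth roots of unity is 1. (For n=1 it is 1; for n=2 it is -1.)

1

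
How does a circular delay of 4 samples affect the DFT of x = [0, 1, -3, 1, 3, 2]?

Time shift by 4: X_shifted[k] = ω_6^(4k) · X[k]
Shifted x = [-3, 1, 3, 2, 0, 1]

DFT(x[n-4]) = [4, -5.5000-2.5981i, -3.5000+2.5981i, -4, -3.5000-2.5981i, -5.5000+2.5981i]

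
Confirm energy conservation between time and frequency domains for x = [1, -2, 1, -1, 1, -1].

Time domain:
Σ|x[n]|² = |1|² + |-2|² + |1|² + |-1|² + |1|² + |-1|² = 9.0000

Frequency domain:
(1/6)Σ|X[k]|² = (1/6)(|-1|² + |-0.5000+0.8660i|² + |0.5000+0.8660i|² + |7|² + |0.5000-0.8660i|² + |-0.5000-0.8660i|²) = (1/6)·54.0000 = 9.0000

Both sides agree, confirming Parseval's theorem.

Σ|x[n]|² = (1/N)Σ|X[k]|² = 9.0000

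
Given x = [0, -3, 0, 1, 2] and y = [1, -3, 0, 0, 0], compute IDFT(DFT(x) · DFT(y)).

(x ⊛ y)[n] = Σ(m=0 to 4) x[m] · y[(n-m) mod 5]

Computing each output sample:
(x ⊛ y)[0] = -6
(x ⊛ y)[1] = -3
(x ⊛ y)[2] = 9
(x ⊛ y)[3] = 1
(x ⊛ y)[4] = -1

x ⊛ y = [-6, -3, 9, 1, -1]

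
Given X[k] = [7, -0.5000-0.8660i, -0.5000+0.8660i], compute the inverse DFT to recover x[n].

x[n] = (1/3) Σ(k=0 to 2) X[k] · e^(2πikn/3)

Computing each x[n]:
x[0] = 2
x[1] = 3
x[2] = 2

x = [2, 3, 2]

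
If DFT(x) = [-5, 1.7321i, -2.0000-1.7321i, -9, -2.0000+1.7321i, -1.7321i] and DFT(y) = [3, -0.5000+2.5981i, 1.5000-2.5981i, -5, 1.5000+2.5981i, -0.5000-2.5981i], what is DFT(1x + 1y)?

By linearity: DFT(1x + 1y) = 1·DFT(x) + 1·DFT(y)
= 1·[-5, 1.7321i, -2.0000-1.7321i, -9, -2.0000+1.7321i, -1.7321i] + 1·[3, -0.5000+2.5981i, 1.5000-2.5981i, -5, 1.5000+2.5981i, -0.5000-2.5981i]

Computing element-wise:
Z[0] = 1·(-5) + 1·(3) = -2
Z[1] = 1·(1.7321i) + 1·(-0.5000+2.5981i) = -0.5000+4.3302i
Z[2] = 1·(-2.0000-1.7321i) + 1·(1.5000-2.5981i) = -0.5000-4.3302i
Z[3] = 1·(-9) + 1·(-5) = -14
Z[4] = 1·(-2.0000+1.7321i) + 1·(1.5000+2.5981i) = -0.5000+4.3302i
Z[5] = 1·(-1.7321i) + 1·(-0.5000-2.5981i) = -0.5000-4.3302i

DFT(1x + 1y) = 1·X + 1·Y = [-2, -0.5000+4.3302i, -0.5000-4.3302i, -14, -0.5000+4.3302i, -0.5000-4.3302i]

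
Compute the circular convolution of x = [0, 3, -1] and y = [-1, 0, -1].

(x ⊛ y)[n] = Σ(m=0 to 2) x[m] · y[(n-m) mod 3]

Computing each output sample:
(x ⊛ y)[0] = -3
(x ⊛ y)[1] = -2
(x ⊛ y)[2] = 1

x ⊛ y = [-3, -2, 1]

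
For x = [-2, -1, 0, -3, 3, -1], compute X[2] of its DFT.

X[2] = Σ(n=0 to 5) x[n] · ω_6^(2n) where ω_6 = e^(-2πi/6)
= (-2)·ω_6^0 + (-1)·ω_6^2 + (0)·ω_6^4 + (-3)·ω_6^6 + (3)·ω_6^8 + (-1)·ω_6^10

X[2] = -5.5000-2.5981i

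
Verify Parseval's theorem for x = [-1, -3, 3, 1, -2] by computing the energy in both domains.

Time domain:
Σ|x[n]|² = |-1|² + |-3|² + |3|² + |1|² + |-2|² = 24.0000

Frequency domain:
(1/5)Σ|X[k]|² = (1/5)(|-2|² + |-5.7812-0.2245i|² + |4.2812+2.4899i|² + |4.2812-2.4899i|² + |-5.7812+0.2245i|²) = (1/5)·120.0000 = 24.0000

Both sides agree, confirming Parseval's theorem.

Σ|x[n]|² = (1/N)Σ|X[k]|² = 24.0000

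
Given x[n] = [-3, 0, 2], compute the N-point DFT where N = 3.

X[k] = Σ(n=0 to 2) x[n] · ω_3^(nk)
where ω_3 = e^(-2πi/3)

Computing each X[k]:
X[0] = -1
X[1] = -4.0000+1.7321i
X[2] = -4.0000-1.7321i

X = [-1, -4.0000+1.7321i, -4.0000-1.7321i]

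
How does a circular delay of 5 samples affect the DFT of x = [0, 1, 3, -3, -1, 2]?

Time shift by 5: X_shifted[k] = ω_6^(5k) · X[k]
Shifted x = [1, 3, -3, -1, 2, 0]

DFT(x[n-5]) = [2, 4.0000+1.7321i, -1.0000-6.9282i, -2, -1.0000+6.9282i, 4.0000-1.7321i]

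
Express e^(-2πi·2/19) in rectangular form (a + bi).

ω_19^2 = e^(-2πi·2/19)
= cos(-2π·2/19) + i·sin(-2π·2/19)
= cos(-4π/19) + i·sin(-4π/19)

ω_19^2 = cos(-4π/19) + i·sin(-4π/19) = 0.7891-0.6142i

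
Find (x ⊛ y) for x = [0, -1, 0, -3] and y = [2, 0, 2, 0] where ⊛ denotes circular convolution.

(x ⊛ y)[n] = Σ(m=0 to 3) x[m] · y[(n-m) mod 4]

Computing each output sample:
(x ⊛ y)[0] = 0
(x ⊛ y)[1] = -8
(x ⊛ y)[2] = 0
(x ⊛ y)[3] = -8

x ⊛ y = [0, -8, 0, -8]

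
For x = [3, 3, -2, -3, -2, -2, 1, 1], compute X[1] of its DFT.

X[1] = Σ(n=0 to 7) x[n] · ω_8^(1n) where ω_8 = e^(-2πi/8)
= (3)·ω_8^0 + (3)·ω_8^1 + (-2)·ω_8^2 + (-3)·ω_8^3 + (-2)·ω_8^4 + (-2)·ω_8^5 + (1)·ω_8^6 + (1)·ω_8^7

X[1] = 11.3640+2.2929i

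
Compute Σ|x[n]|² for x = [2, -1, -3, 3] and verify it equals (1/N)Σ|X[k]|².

Time domain:
Σ|x[n]|² = |2|² + |-1|² + |-3|² + |3|² = 23.0000

Frequency domain:
(1/4)Σ|X[k]|² = (1/4)(|1|² + |5+4i|² + |-3|² + |5-4i|²) = (1/4)·92.0000 = 23.0000

Both sides agree, confirming Parseval's theorem.

Σ|x[n]|² = (1/N)Σ|X[k]|² = 23.0000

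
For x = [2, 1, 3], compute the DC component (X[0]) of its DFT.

X[0] = Σ(n=0 to 2) x[n] · ω_3^0 = Σ x[n]
= (2) + (1) + (3)

X[0] = 6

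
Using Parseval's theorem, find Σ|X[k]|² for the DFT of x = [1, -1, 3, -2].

Parseval: Σ|x[n]|² = (1/N)Σ|X[k]|², so Σ|X[k]|² = N·Σ|x[n]|² = 4·15.0000

Σ|X[k]|² = N·Σ|x[n]|² = 4·15.0000 = 60.0000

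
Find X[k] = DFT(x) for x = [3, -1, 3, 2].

X[k] = Σ(n=0 to 3) x[n] · ω_4^(nk)
where ω_4 = e^(-2πi/4)

Computing each X[k]:
X[0] = 7
X[1] = 3i
X[2] = 5
X[3] = -3i

X = [7, 3i, 5, -3i]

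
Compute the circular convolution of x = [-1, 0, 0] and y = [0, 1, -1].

(x ⊛ y)[n] = Σ(m=0 to 2) x[m] · y[(n-m) mod 3]

Computing each output sample:
(x ⊛ y)[0] = 0
(x ⊛ y)[1] = -1
(x ⊛ y)[2] = 1

x ⊛ y = [0, -1, 1]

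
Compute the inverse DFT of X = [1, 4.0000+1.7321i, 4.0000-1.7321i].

x[n] = (1/3) Σ(k=0 to 2) X[k] · e^(2πikn/3)

Computing each x[n]:
x[0] = 3
x[1] = -2
x[2] = 0

x = [3, -2, 0]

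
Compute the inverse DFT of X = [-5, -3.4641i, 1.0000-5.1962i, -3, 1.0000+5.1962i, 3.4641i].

x[n] = (1/6) Σ(k=0 to 5) X[k] · e^(2πikn/6)

Computing each x[n]:
x[0] = -1
x[1] = 2
x[2] = -2
x[3] = 0
x[4] = -1
x[5] = -3

x = [-1, 2, -2, 0, -1, -3]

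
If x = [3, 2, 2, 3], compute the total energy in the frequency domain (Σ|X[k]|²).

Parseval: Σ|x[n]|² = (1/N)Σ|X[k]|², so Σ|X[k]|² = N·Σ|x[n]|² = 4·26.0000

Σ|X[k]|² = N·Σ|x[n]|² = 4·26.0000 = 104.0000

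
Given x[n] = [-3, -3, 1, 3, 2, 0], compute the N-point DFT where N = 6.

X[k] = Σ(n=0 to 5) x[n] · ω_6^(nk)
where ω_6 = e^(-2πi/6)

Computing each X[k]:
X[0] = 0
X[1] = -9.0000+3.4641i
X[2] = 1.7321i
X[3] = 0
X[4] = -1.7321i
X[5] = -9.0000-3.4641i

X = [0, -9.0000+3.4641i, 1.7321i, 0, -1.7321i, -9.0000-3.4641i]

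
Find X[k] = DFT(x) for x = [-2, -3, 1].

X[k] = Σ(n=0 to 2) x[n] · ω_3^(nk)
where ω_3 = e^(-2πi/3)

Computing each X[k]:
X[0] = -4
X[1] = -1.0000+3.4641i
X[2] = -1.0000-3.4641i

X = [-4, -1.0000+3.4641i, -1.0000-3.4641i]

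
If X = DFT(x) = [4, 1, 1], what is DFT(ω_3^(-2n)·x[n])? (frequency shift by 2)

Modulation property: DFT(ω_3^(-2n)·x[n]) = X[(k-2) mod 3], so circularly shift X by 2 positions.

X[k-2] = [1, 1, 4]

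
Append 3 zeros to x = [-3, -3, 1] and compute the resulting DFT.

Original 3-point DFT: [-5, -2.0000+3.4641i, -2.0000-3.4641i]
Zero-padded 6-point DFT provides frequency interpolation.

DFT_6([x, 0, ...]) = [-5, -5.0000+1.7321i, -2.0000+3.4641i, 1, -2.0000-3.4641i, -5.0000-1.7321i]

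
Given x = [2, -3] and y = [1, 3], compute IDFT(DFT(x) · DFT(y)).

(x ⊛ y)[n] = Σ(m=0 to 1) x[m] · y[(n-m) mod 2]

Computing each output sample:
(x ⊛ y)[0] = -7
(x ⊛ y)[1] = 3

x ⊛ y = [-7, 3]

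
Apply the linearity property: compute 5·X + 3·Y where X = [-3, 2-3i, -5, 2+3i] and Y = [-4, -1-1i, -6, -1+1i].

By linearity: DFT(5x + 3y) = 5·DFT(x) + 3·DFT(y)
= 5·[-3, 2-3i, -5, 2+3i] + 3·[-4, -1-1i, -6, -1+1i]

Computing element-wise:
Z[0] = 5·(-3) + 3·(-4) = -27
Z[1] = 5·(2-3i) + 3·(-1-1i) = 7-18i
Z[2] = 5·(-5) + 3·(-6) = -43
Z[3] = 5·(2+3i) + 3·(-1+1i) = 7+18i

DFT(5x + 3y) = 5·X + 3·Y = [-27, 7-18i, -43, 7+18i]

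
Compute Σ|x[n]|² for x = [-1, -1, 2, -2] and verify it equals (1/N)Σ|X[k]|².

Time domain:
Σ|x[n]|² = |-1|² + |-1|² + |2|² + |-2|² = 10.0000

Frequency domain:
(1/4)Σ|X[k]|² = (1/4)(|-2|² + |-3-1i|² + |4|² + |-3+1i|²) = (1/4)·40.0000 = 10.0000

Both sides agree, confirming Parseval's theorem.

Σ|x[n]|² = (1/N)Σ|X[k]|² = 10.0000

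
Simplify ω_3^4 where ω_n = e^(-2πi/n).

Since ω_3^3 = 1, powers reduce modulo 3.
4 mod 3 = 1
So ω_3^4 = ω_3^1 = e^(-2πi·1/3)

ω_3^4 = ω_3^1 = -0.5000-0.8660i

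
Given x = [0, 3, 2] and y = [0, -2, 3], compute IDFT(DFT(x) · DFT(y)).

(x ⊛ y)[n] = Σ(m=0 to 2) x[m] · y[(n-m) mod 3]

Computing each output sample:
(x ⊛ y)[0] = 5
(x ⊛ y)[1] = 6
(x ⊛ y)[2] = -6

x ⊛ y = [5, 6, -6]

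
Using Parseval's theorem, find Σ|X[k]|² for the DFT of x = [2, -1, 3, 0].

Parseval: Σ|x[n]|² = (1/N)Σ|X[k]|², so Σ|X[k]|² = N·Σ|x[n]|² = 4·14.0000

Σ|X[k]|² = N·Σ|x[n]|² = 4·14.0000 = 56.0000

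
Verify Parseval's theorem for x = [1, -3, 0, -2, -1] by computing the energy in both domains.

Time domain:
Σ|x[n]|² = |1|² + |-3|² + |0|² + |-2|² + |-1|² = 15.0000

Frequency domain:
(1/5)Σ|X[k]|² = (1/5)(|-5|² + |1.3820+0.7265i|² + |3.6180+3.0777i|² + |3.6180-3.0777i|² + |1.3820-0.7265i|²) = (1/5)·75.0000 = 15.0000

Both sides agree, confirming Parseval's theorem.

Σ|x[n]|² = (1/N)Σ|X[k]|² = 15.0000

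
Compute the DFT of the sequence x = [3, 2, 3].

X[k] = Σ(n=0 to 2) x[n] · ω_3^(nk)
where ω_3 = e^(-2πi/3)

Computing each X[k]:
X[0] = 8
X[1] = 0.5000+0.8660i
X[2] = 0.5000-0.8660i

X = [8, 0.5000+0.8660i, 0.5000-0.8660i]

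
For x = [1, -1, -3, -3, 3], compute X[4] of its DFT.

X[4] = Σ(n=0 to 4) x[n] · ω_5^(4n) where ω_5 = e^(-2πi/5)
= (1)·ω_5^0 + (-1)·ω_5^4 + (-3)·ω_5^8 + (-3)·ω_5^12 + (3)·ω_5^16

X[4] = 6.4721-3.8042i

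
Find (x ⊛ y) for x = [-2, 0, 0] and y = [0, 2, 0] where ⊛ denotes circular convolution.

(x ⊛ y)[n] = Σ(m=0 to 2) x[m] · y[(n-m) mod 3]

Computing each output sample:
(x ⊛ y)[0] = 0
(x ⊛ y)[1] = -4
(x ⊛ y)[2] = 0

x ⊛ y = [0, -4, 0]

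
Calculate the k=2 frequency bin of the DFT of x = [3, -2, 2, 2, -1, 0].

X[2] = Σ(n=0 to 5) x[n] · ω_6^(2n) where ω_6 = e^(-2πi/6)
= (3)·ω_6^0 + (-2)·ω_6^2 + (2)·ω_6^4 + (2)·ω_6^6 + (-1)·ω_6^8 + (0)·ω_6^10

X[2] = 5.5000+4.3301i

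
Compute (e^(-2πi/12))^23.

Since ω_12^12 = 1, powers reduce modulo 12.
23 mod 12 = 11
So ω_12^23 = ω_12^11 = e^(-2πi·11/12)

ω_12^23 = ω_12^11 = 0.8660+0.5000i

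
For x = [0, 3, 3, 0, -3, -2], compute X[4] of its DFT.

X[4] = Σ(n=0 to 5) x[n] · ω_6^(4n) where ω_6 = e^(-2πi/6)
= (0)·ω_6^0 + (3)·ω_6^4 + (3)·ω_6^8 + (0)·ω_6^12 + (-3)·ω_6^16 + (-2)·ω_6^20

X[4] = -0.5000-0.8660i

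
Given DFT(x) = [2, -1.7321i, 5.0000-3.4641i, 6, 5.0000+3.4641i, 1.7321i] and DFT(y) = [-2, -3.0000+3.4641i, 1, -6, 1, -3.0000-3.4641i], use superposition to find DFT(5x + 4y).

By linearity: DFT(5x + 4y) = 5·DFT(x) + 4·DFT(y)
= 5·[2, -1.7321i, 5.0000-3.4641i, 6, 5.0000+3.4641i, 1.7321i] + 4·[-2, -3.0000+3.4641i, 1, -6, 1, -3.0000-3.4641i]

Computing element-wise:
Z[0] = 5·(2) + 4·(-2) = 2
Z[1] = 5·(-1.7321i) + 4·(-3.0000+3.4641i) = -12.0000+5.1959i
Z[2] = 5·(5.0000-3.4641i) + 4·(1) = 29.0000-17.3205i
Z[3] = 5·(6) + 4·(-6) = 6
Z[4] = 5·(5.0000+3.4641i) + 4·(1) = 29.0000+17.3205i
Z[5] = 5·(1.7321i) + 4·(-3.0000-3.4641i) = -12.0000-5.1959i

DFT(5x + 4y) = 5·X + 4·Y = [2, -12.0000+5.1959i, 29.0000-17.3205i, 6, 29.0000+17.3205i, -12.0000-5.1959i]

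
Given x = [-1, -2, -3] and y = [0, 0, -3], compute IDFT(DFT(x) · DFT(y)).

(x ⊛ y)[n] = Σ(m=0 to 2) x[m] · y[(n-m) mod 3]

Computing each output sample:
(x ⊛ y)[0] = 6
(x ⊛ y)[1] = 9
(x ⊛ y)[2] = 3

x ⊛ y = [6, 9, 3]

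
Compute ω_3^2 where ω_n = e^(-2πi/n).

ω_3^2 = e^(-2πi·2/3)
= cos(-2π·2/3) + i·sin(-2π·2/3)
= cos(-4π/3) + i·sin(-4π/3)

ω_3^2 = cos(-4π/3) + i·sin(-4π/3) = -0.5000+0.8660i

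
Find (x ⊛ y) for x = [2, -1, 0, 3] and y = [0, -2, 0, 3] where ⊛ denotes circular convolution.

(x ⊛ y)[n] = Σ(m=0 to 3) x[m] · y[(n-m) mod 4]

Computing each output sample:
(x ⊛ y)[0] = -9
(x ⊛ y)[1] = -4
(x ⊛ y)[2] = 11
(x ⊛ y)[3] = 6

x ⊛ y = [-9, -4, 11, 6]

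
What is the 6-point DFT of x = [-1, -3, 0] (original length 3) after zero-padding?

Original 3-point DFT: [-4, 0.5000+2.5981i, 0.5000-2.5981i]
Zero-padded 6-point DFT provides frequency interpolation.

DFT_6([x, 0, ...]) = [-4, -2.5000+2.5981i, 0.5000+2.5981i, 2, 0.5000-2.5981i, -2.5000-2.5981i]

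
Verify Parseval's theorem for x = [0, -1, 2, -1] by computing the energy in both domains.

Time domain:
Σ|x[n]|² = |0|² + |-1|² + |2|² + |-1|² = 6.0000

Frequency domain:
(1/4)Σ|X[k]|² = (1/4)(|0|² + |-2|² + |4|² + |-2|²) = (1/4)·24.0000 = 6.0000

Both sides agree, confirming Parseval's theorem.

Σ|x[n]|² = (1/N)Σ|X[k]|² = 6.0000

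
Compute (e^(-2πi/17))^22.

Since ω_17^17 = 1, powers reduce modulo 17.
22 mod 17 = 5
So ω_17^22 = ω_17^5 = e^(-2πi·5/17)

ω_17^22 = ω_17^5 = -0.2737-0.9618i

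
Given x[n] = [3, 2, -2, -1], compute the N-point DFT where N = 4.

X[k] = Σ(n=0 to 3) x[n] · ω_4^(nk)
where ω_4 = e^(-2πi/4)

Computing each X[k]:
X[0] = 2
X[1] = 5-3i
X[2] = 0
X[3] = 5+3i

X = [2, 5-3i, 0, 5+3i]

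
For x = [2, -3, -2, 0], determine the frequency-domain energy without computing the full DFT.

Parseval: Σ|x[n]|² = (1/N)Σ|X[k]|², so Σ|X[k]|² = N·Σ|x[n]|² = 4·17.0000

Σ|X[k]|² = N·Σ|x[n]|² = 4·17.0000 = 68.0000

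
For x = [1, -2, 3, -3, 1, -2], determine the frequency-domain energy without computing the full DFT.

Parseval: Σ|x[n]|² = (1/N)Σ|X[k]|², so Σ|X[k]|² = N·Σ|x[n]|² = 6·28.0000

Σ|X[k]|² = N·Σ|x[n]|² = 6·28.0000 = 168.0000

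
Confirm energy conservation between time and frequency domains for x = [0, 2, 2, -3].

Time domain:
Σ|x[n]|² = |0|² + |2|² + |2|² + |-3|² = 17.0000

Frequency domain:
(1/4)Σ|X[k]|² = (1/4)(|1|² + |-2-5i|² + |3|² + |-2+5i|²) = (1/4)·68.0000 = 17.0000

Both sides agree, confirming Parseval's theorem.

Σ|x[n]|² = (1/N)Σ|X[k]|² = 17.0000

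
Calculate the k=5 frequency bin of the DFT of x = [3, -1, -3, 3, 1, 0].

X[5] = Σ(n=0 to 5) x[n] · ω_6^(5n) where ω_6 = e^(-2πi/6)
= (3)·ω_6^0 + (-1)·ω_6^5 + (-3)·ω_6^10 + (3)·ω_6^15 + (1)·ω_6^20 + (0)·ω_6^25

X[5] = 0.5000-4.3301i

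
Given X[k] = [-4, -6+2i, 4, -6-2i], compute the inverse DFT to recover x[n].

x[n] = (1/4) Σ(k=0 to 3) X[k] · e^(2πikn/4)

Computing each x[n]:
x[0] = -3
x[1] = -3
x[2] = 3
x[3] = -1

x = [-3, -3, 3, -1]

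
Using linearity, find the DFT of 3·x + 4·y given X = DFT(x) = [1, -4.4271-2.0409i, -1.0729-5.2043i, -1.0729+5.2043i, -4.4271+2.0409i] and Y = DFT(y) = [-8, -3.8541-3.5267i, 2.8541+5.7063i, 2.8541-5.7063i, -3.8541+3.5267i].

By linearity: DFT(3x + 4y) = 3·DFT(x) + 4·DFT(y)
= 3·[1, -4.4271-2.0409i, -1.0729-5.2043i, -1.0729+5.2043i, -4.4271+2.0409i] + 4·[-8, -3.8541-3.5267i, 2.8541+5.7063i, 2.8541-5.7063i, -3.8541+3.5267i]

Computing element-wise:
Z[0] = 3·(1) + 4·(-8) = -29
Z[1] = 3·(-4.4271-2.0409i) + 4·(-3.8541-3.5267i) = -28.6977-20.2295i
Z[2] = 3·(-1.0729-5.2043i) + 4·(2.8541+5.7063i) = 8.1977+7.2123i
Z[3] = 3·(-1.0729+5.2043i) + 4·(2.8541-5.7063i) = 8.1977-7.2123i
Z[4] = 3·(-4.4271+2.0409i) + 4·(-3.8541+3.5267i) = -28.6977+20.2295i

DFT(3x + 4y) = 3·X + 4·Y = [-29, -28.6977-20.2295i, 8.1977+7.2123i, 8.1977-7.2123i, -28.6977+20.2295i]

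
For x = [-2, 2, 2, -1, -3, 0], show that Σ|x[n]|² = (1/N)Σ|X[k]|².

Time domain:
Σ|x[n]|² = |-2|² + |2|² + |2|² + |-1|² + |-3|² + |0|² = 22.0000

Frequency domain:
(1/6)Σ|X[k]|² = (1/6)(|-2|² + |0.5000-6.0622i|² + |-3.5000+2.5981i|² + |-4|² + |-3.5000-2.5981i|² + |0.5000+6.0622i|²) = (1/6)·132.0000 = 22.0000

Both sides agree, confirming Parseval's theorem.

Σ|x[n]|² = (1/N)Σ|X[k]|² = 22.0000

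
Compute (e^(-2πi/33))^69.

Since ω_33^33 = 1, powers reduce modulo 33.
69 mod 33 = 3
So ω_33^69 = ω_33^3 = e^(-2πi·3/33)

ω_33^69 = ω_33^3 = 0.8413-0.5406i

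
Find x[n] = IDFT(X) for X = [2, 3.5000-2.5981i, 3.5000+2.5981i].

x[n] = (1/3) Σ(k=0 to 2) X[k] · e^(2πikn/3)

Computing each x[n]:
x[0] = 3
x[1] = 1
x[2] = -2

x = [3, 1, -2]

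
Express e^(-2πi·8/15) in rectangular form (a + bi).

ω_15^8 = e^(-2πi·8/15)
= cos(-2π·8/15) + i·sin(-2π·8/15)
= cos(-16π/15) + i·sin(-16π/15)

ω_15^8 = cos(-16π/15) + i·sin(-16π/15) = -0.9781+0.2079i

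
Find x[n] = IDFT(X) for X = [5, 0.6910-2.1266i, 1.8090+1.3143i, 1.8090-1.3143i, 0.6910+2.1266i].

x[n] = (1/5) Σ(k=0 to 4) X[k] · e^(2πikn/5)

Computing each x[n]:
x[0] = 2
x[1] = 1
x[2] = 2
x[3] = 0
x[4] = 0

x = [2, 1, 2, 0, 0]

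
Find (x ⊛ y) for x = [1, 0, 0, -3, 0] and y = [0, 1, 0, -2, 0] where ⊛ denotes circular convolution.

(x ⊛ y)[n] = Σ(m=0 to 4) x[m] · y[(n-m) mod 5]

Computing each output sample:
(x ⊛ y)[0] = 0
(x ⊛ y)[1] = 7
(x ⊛ y)[2] = 0
(x ⊛ y)[3] = -2
(x ⊛ y)[4] = -3

x ⊛ y = [0, 7, 0, -2, -3]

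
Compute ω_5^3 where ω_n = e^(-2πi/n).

ω_5^3 = e^(-2πi·3/5)
= cos(-2π·3/5) + i·sin(-2π·3/5)
= cos(-6π/5) + i·sin(-6π/5)

ω_5^3 = cos(-6π/5) + i·sin(-6π/5) = -0.8090+0.5878i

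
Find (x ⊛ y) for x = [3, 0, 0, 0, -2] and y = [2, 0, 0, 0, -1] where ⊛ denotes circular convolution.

(x ⊛ y)[n] = Σ(m=0 to 4) x[m] · y[(n-m) mod 5]

Computing each output sample:
(x ⊛ y)[0] = 6
(x ⊛ y)[1] = 0
(x ⊛ y)[2] = 0
(x ⊛ y)[3] = 2
(x ⊛ y)[4] = -7

x ⊛ y = [6, 0, 0, 2, -7]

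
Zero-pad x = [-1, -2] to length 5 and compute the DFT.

Original 2-point DFT: [-3, 1]
Zero-padded 5-point DFT provides frequency interpolation.

DFT_5([x, 0, ...]) = [-3, -1.6180+1.9021i, 0.6180+1.1756i, 0.6180-1.1756i, -1.6180-1.9021i]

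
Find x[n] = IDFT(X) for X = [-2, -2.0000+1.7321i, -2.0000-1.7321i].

x[n] = (1/3) Σ(k=0 to 2) X[k] · e^(2πikn/3)

Computing each x[n]:
x[0] = -2
x[1] = -1
x[2] = 1

x = [-2, -1, 1]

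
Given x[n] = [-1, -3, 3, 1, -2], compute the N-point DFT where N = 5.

X[k] = Σ(n=0 to 4) x[n] · ω_5^(nk)
where ω_5 = e^(-2πi/5)

Computing each X[k]:
X[0] = -2
X[1] = -5.7812-0.2245i
X[2] = 4.2812+2.4899i
X[3] = 4.2812-2.4899i
X[4] = -5.7812+0.2245i

X = [-2, -5.7812-0.2245i, 4.2812+2.4899i, 4.2812-2.4899i, -5.7812+0.2245i]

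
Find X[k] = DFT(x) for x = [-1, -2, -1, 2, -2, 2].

X[k] = Σ(n=0 to 5) x[n] · ω_6^(nk)
where ω_6 = e^(-2πi/6)

Computing each X[k]:
X[0] = -2
X[1] = -1.5000+2.5981i
X[2] = 2.5000+4.3301i
X[3] = -6
X[4] = 2.5000-4.3301i
X[5] = -1.5000-2.5981i

X = [-2, -1.5000+2.5981i, 2.5000+4.3301i, -6, 2.5000-4.3301i, -1.5000-2.5981i]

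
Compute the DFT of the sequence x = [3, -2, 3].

X[k] = Σ(n=0 to 2) x[n] · ω_3^(nk)
where ω_3 = e^(-2πi/3)

Computing each X[k]:
X[0] = 4
X[1] = 2.5000+4.3301i
X[2] = 2.5000-4.3301i

X = [4, 2.5000+4.3301i, 2.5000-4.3301i]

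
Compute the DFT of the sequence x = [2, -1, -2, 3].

X[k] = Σ(n=0 to 3) x[n] · ω_4^(nk)
where ω_4 = e^(-2πi/4)

Computing each X[k]:
X[0] = 2
X[1] = 4+4i
X[2] = -2
X[3] = 4-4i

X = [2, 4+4i, -2, 4-4i]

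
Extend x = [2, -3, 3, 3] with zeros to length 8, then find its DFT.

Original 4-point DFT: [5, -1+6i, 5, -1-6i]
Zero-padded 8-point DFT provides frequency interpolation.

DFT_8([x, 0, ...]) = [5, -2.2426-3.0000i, -1+6i, 6.2426+3.0000i, 5, 6.2426-3.0000i, -1-6i, -2.2426+3.0000i]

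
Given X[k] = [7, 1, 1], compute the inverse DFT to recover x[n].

x[n] = (1/3) Σ(k=0 to 2) X[k] · e^(2πikn/3)

Computing each x[n]:
x[0] = 3
x[1] = 2
x[2] = 2

x = [3, 2, 2]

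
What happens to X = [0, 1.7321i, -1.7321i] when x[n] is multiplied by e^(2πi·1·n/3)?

Modulation property: DFT(ω_3^(-1n)·x[n]) = X[(k-1) mod 3], so circularly shift X by 1 positions.

X[k-1] = [-1.7321i, 0, 1.7321i]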